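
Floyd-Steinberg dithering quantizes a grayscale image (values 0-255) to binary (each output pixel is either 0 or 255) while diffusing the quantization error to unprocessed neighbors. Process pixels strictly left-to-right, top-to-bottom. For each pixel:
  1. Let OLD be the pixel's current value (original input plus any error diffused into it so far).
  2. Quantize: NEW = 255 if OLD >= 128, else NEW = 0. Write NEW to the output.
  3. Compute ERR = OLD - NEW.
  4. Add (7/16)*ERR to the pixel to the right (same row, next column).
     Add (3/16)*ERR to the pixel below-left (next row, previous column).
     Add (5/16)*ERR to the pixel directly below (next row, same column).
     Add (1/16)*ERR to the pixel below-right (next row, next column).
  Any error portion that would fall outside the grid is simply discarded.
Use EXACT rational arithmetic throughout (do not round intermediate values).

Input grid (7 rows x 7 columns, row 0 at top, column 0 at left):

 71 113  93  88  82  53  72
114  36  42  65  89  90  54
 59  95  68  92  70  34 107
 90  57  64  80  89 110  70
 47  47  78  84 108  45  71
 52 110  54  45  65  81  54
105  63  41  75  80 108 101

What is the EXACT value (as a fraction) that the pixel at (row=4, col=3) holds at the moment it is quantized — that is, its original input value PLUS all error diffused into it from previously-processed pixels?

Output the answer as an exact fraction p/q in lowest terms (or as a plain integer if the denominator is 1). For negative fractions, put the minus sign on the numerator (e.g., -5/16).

Answer: 403931334408729/4398046511104

Derivation:
(0,0): OLD=71 → NEW=0, ERR=71
(0,1): OLD=2305/16 → NEW=255, ERR=-1775/16
(0,2): OLD=11383/256 → NEW=0, ERR=11383/256
(0,3): OLD=440129/4096 → NEW=0, ERR=440129/4096
(0,4): OLD=8454855/65536 → NEW=255, ERR=-8256825/65536
(0,5): OLD=-2223247/1048576 → NEW=0, ERR=-2223247/1048576
(0,6): OLD=1192396823/16777216 → NEW=0, ERR=1192396823/16777216
(1,0): OLD=29539/256 → NEW=0, ERR=29539/256
(1,1): OLD=132277/2048 → NEW=0, ERR=132277/2048
(1,2): OLD=6381017/65536 → NEW=0, ERR=6381017/65536
(1,3): OLD=31544613/262144 → NEW=0, ERR=31544613/262144
(1,4): OLD=1821878671/16777216 → NEW=0, ERR=1821878671/16777216
(1,5): OLD=19098962623/134217728 → NEW=255, ERR=-15126558017/134217728
(1,6): OLD=57489508177/2147483648 → NEW=0, ERR=57489508177/2147483648
(2,0): OLD=3511703/32768 → NEW=0, ERR=3511703/32768
(2,1): OLD=196647917/1048576 → NEW=255, ERR=-70738963/1048576
(2,2): OLD=1602420487/16777216 → NEW=0, ERR=1602420487/16777216
(2,3): OLD=26553228943/134217728 → NEW=255, ERR=-7672291697/134217728
(2,4): OLD=70132064063/1073741824 → NEW=0, ERR=70132064063/1073741824
(2,5): OLD=1345624354453/34359738368 → NEW=0, ERR=1345624354453/34359738368
(2,6): OLD=68970004368995/549755813888 → NEW=0, ERR=68970004368995/549755813888
(3,0): OLD=1859605031/16777216 → NEW=0, ERR=1859605031/16777216
(3,1): OLD=14632096283/134217728 → NEW=0, ERR=14632096283/134217728
(3,2): OLD=135944492289/1073741824 → NEW=0, ERR=135944492289/1073741824
(3,3): OLD=583015104055/4294967296 → NEW=255, ERR=-512201556425/4294967296
(3,4): OLD=33538876915239/549755813888 → NEW=0, ERR=33538876915239/549755813888
(3,5): OLD=776404974556517/4398046511104 → NEW=255, ERR=-345096885775003/4398046511104
(3,6): OLD=5441173984141243/70368744177664 → NEW=0, ERR=5441173984141243/70368744177664
(4,0): OLD=219212221545/2147483648 → NEW=0, ERR=219212221545/2147483648
(4,1): OLD=5373657354453/34359738368 → NEW=255, ERR=-3388075929387/34359738368
(4,2): OLD=32368520038043/549755813888 → NEW=0, ERR=32368520038043/549755813888
(4,3): OLD=403931334408729/4398046511104 → NEW=0, ERR=403931334408729/4398046511104
Target (4,3): original=84, with diffused error = 403931334408729/4398046511104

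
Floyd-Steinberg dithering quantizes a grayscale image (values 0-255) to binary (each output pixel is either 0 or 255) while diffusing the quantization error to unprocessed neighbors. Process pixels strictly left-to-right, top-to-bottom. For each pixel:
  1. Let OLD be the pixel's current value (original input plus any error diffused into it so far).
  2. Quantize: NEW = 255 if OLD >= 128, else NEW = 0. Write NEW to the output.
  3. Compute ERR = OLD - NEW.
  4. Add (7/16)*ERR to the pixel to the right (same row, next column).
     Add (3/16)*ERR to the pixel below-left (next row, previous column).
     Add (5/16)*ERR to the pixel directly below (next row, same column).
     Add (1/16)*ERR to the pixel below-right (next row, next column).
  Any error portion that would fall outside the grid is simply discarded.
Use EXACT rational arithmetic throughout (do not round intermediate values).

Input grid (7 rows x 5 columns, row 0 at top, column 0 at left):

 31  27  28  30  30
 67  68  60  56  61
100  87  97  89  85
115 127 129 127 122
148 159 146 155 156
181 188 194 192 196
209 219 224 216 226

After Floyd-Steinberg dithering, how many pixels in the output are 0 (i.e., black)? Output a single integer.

(0,0): OLD=31 → NEW=0, ERR=31
(0,1): OLD=649/16 → NEW=0, ERR=649/16
(0,2): OLD=11711/256 → NEW=0, ERR=11711/256
(0,3): OLD=204857/4096 → NEW=0, ERR=204857/4096
(0,4): OLD=3400079/65536 → NEW=0, ERR=3400079/65536
(1,0): OLD=21579/256 → NEW=0, ERR=21579/256
(1,1): OLD=262285/2048 → NEW=255, ERR=-259955/2048
(1,2): OLD=2010385/65536 → NEW=0, ERR=2010385/65536
(1,3): OLD=25594941/262144 → NEW=0, ERR=25594941/262144
(1,4): OLD=516129559/4194304 → NEW=0, ERR=516129559/4194304
(2,0): OLD=3360095/32768 → NEW=0, ERR=3360095/32768
(2,1): OLD=108230021/1048576 → NEW=0, ERR=108230021/1048576
(2,2): OLD=2719873231/16777216 → NEW=255, ERR=-1558316849/16777216
(2,3): OLD=27881132029/268435456 → NEW=0, ERR=27881132029/268435456
(2,4): OLD=751610822827/4294967296 → NEW=255, ERR=-343605837653/4294967296
(3,0): OLD=2791685103/16777216 → NEW=255, ERR=-1486504977/16777216
(3,1): OLD=14694793923/134217728 → NEW=0, ERR=14694793923/134217728
(3,2): OLD=746462829649/4294967296 → NEW=255, ERR=-348753830831/4294967296
(3,3): OLD=885855083209/8589934592 → NEW=0, ERR=885855083209/8589934592
(3,4): OLD=20424675754445/137438953472 → NEW=255, ERR=-14622257380915/137438953472
(4,0): OLD=302451762593/2147483648 → NEW=255, ERR=-245156567647/2147483648
(4,1): OLD=8418565115041/68719476736 → NEW=0, ERR=8418565115041/68719476736
(4,2): OLD=220342603479695/1099511627776 → NEW=255, ERR=-60032861603185/1099511627776
(4,3): OLD=2433290901081249/17592186044416 → NEW=255, ERR=-2052716540244831/17592186044416
(4,4): OLD=21997067071774951/281474976710656 → NEW=0, ERR=21997067071774951/281474976710656
(5,0): OLD=185042249149059/1099511627776 → NEW=255, ERR=-95333215933821/1099511627776
(5,1): OLD=1503932463285961/8796093022208 → NEW=255, ERR=-739071257377079/8796093022208
(5,2): OLD=35453521999049361/281474976710656 → NEW=0, ERR=35453521999049361/281474976710656
(5,3): OLD=249817811968450943/1125899906842624 → NEW=255, ERR=-37286664276418177/1125899906842624
(5,4): OLD=3578382940783371461/18014398509481984 → NEW=255, ERR=-1015288679134534459/18014398509481984
(6,0): OLD=23383592656779475/140737488355328 → NEW=255, ERR=-12504466873829165/140737488355328
(6,1): OLD=774929643698287581/4503599627370496 → NEW=255, ERR=-373488261281188899/4503599627370496
(6,2): OLD=15536920540357401679/72057594037927936 → NEW=255, ERR=-2837765939314222001/72057594037927936
(6,3): OLD=214127588333567799077/1152921504606846976 → NEW=255, ERR=-79867395341178179803/1152921504606846976
(6,4): OLD=3246818471728008166467/18446744073709551616 → NEW=255, ERR=-1457101267067927495613/18446744073709551616
Output grid:
  Row 0: .....  (5 black, running=5)
  Row 1: .#...  (4 black, running=9)
  Row 2: ..#.#  (3 black, running=12)
  Row 3: #.#.#  (2 black, running=14)
  Row 4: #.##.  (2 black, running=16)
  Row 5: ##.##  (1 black, running=17)
  Row 6: #####  (0 black, running=17)

Answer: 17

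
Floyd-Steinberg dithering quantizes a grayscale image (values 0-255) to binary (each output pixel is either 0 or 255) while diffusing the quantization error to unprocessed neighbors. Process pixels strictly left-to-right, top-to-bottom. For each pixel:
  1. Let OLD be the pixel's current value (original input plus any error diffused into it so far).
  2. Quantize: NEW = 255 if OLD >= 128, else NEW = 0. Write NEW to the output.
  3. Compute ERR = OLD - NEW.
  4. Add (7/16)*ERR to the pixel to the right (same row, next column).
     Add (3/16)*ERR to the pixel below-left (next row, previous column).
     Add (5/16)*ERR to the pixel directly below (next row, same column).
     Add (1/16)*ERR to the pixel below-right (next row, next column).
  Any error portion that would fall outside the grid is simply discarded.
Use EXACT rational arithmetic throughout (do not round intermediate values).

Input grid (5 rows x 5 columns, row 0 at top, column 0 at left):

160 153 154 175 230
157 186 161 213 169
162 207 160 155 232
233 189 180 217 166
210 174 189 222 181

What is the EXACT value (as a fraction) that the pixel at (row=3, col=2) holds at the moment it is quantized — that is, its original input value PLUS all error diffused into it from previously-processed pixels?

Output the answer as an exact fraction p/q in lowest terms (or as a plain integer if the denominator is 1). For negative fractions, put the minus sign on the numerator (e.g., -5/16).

(0,0): OLD=160 → NEW=255, ERR=-95
(0,1): OLD=1783/16 → NEW=0, ERR=1783/16
(0,2): OLD=51905/256 → NEW=255, ERR=-13375/256
(0,3): OLD=623175/4096 → NEW=255, ERR=-421305/4096
(0,4): OLD=12124145/65536 → NEW=255, ERR=-4587535/65536
(1,0): OLD=37941/256 → NEW=255, ERR=-27339/256
(1,1): OLD=324339/2048 → NEW=255, ERR=-197901/2048
(1,2): OLD=5903215/65536 → NEW=0, ERR=5903215/65536
(1,3): OLD=53444547/262144 → NEW=255, ERR=-13402173/262144
(1,4): OLD=496307945/4194304 → NEW=0, ERR=496307945/4194304
(2,0): OLD=3621153/32768 → NEW=0, ERR=3621153/32768
(2,1): OLD=246798075/1048576 → NEW=255, ERR=-20588805/1048576
(2,2): OLD=2750338737/16777216 → NEW=255, ERR=-1527851343/16777216
(2,3): OLD=34090759299/268435456 → NEW=0, ERR=34090759299/268435456
(2,4): OLD=1380162445013/4294967296 → NEW=255, ERR=284945784533/4294967296
(3,0): OLD=4426709393/16777216 → NEW=255, ERR=148519313/16777216
(3,1): OLD=23698654141/134217728 → NEW=255, ERR=-10526866499/134217728
(3,2): OLD=600491418671/4294967296 → NEW=255, ERR=-494725241809/4294967296
Target (3,2): original=180, with diffused error = 600491418671/4294967296

Answer: 600491418671/4294967296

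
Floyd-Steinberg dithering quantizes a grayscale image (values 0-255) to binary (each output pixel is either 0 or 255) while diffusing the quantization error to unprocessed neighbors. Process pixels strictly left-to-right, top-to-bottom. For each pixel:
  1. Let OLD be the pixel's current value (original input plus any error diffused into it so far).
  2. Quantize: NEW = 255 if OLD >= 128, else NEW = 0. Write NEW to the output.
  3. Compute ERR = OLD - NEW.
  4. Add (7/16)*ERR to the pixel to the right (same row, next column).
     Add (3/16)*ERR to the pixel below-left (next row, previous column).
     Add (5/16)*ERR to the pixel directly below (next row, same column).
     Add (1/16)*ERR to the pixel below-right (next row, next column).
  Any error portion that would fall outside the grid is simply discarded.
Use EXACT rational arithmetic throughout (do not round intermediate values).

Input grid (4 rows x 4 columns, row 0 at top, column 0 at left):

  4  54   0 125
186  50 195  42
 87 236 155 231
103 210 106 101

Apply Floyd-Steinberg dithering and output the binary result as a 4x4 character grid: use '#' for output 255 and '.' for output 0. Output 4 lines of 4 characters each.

Answer: ...#
#.#.
.###
##..

Derivation:
(0,0): OLD=4 → NEW=0, ERR=4
(0,1): OLD=223/4 → NEW=0, ERR=223/4
(0,2): OLD=1561/64 → NEW=0, ERR=1561/64
(0,3): OLD=138927/1024 → NEW=255, ERR=-122193/1024
(1,0): OLD=12653/64 → NEW=255, ERR=-3667/64
(1,1): OLD=24155/512 → NEW=0, ERR=24155/512
(1,2): OLD=3348439/16384 → NEW=255, ERR=-829481/16384
(1,3): OLD=-4172143/262144 → NEW=0, ERR=-4172143/262144
(2,0): OLD=638489/8192 → NEW=0, ERR=638489/8192
(2,1): OLD=71242435/262144 → NEW=255, ERR=4395715/262144
(2,2): OLD=76797447/524288 → NEW=255, ERR=-56895993/524288
(2,3): OLD=1471231675/8388608 → NEW=255, ERR=-667863365/8388608
(3,0): OLD=547358697/4194304 → NEW=255, ERR=-522188823/4194304
(3,1): OLD=9750599415/67108864 → NEW=255, ERR=-7362160905/67108864
(3,2): OLD=10964653769/1073741824 → NEW=0, ERR=10964653769/1073741824
(3,3): OLD=1267963816703/17179869184 → NEW=0, ERR=1267963816703/17179869184
Row 0: ...#
Row 1: #.#.
Row 2: .###
Row 3: ##..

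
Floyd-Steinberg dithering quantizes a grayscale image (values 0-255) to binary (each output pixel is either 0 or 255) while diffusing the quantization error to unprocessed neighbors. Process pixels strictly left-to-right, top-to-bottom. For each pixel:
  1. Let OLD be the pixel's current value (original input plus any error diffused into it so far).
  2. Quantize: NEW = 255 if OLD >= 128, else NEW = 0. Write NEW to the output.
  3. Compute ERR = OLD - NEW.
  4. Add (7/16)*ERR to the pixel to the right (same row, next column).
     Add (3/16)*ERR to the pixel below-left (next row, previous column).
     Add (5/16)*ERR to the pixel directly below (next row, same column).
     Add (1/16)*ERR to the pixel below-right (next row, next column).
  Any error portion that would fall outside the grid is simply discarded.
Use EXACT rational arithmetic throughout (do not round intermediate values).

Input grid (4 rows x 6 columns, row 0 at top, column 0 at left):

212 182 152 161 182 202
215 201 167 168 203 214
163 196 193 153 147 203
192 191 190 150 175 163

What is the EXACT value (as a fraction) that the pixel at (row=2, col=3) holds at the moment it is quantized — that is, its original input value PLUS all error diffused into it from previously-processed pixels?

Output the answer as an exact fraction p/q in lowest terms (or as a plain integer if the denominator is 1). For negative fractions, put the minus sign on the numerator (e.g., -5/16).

Answer: 15676636061/134217728

Derivation:
(0,0): OLD=212 → NEW=255, ERR=-43
(0,1): OLD=2611/16 → NEW=255, ERR=-1469/16
(0,2): OLD=28629/256 → NEW=0, ERR=28629/256
(0,3): OLD=859859/4096 → NEW=255, ERR=-184621/4096
(0,4): OLD=10635205/65536 → NEW=255, ERR=-6076475/65536
(0,5): OLD=169277027/1048576 → NEW=255, ERR=-98109853/1048576
(1,0): OLD=47193/256 → NEW=255, ERR=-18087/256
(1,1): OLD=327023/2048 → NEW=255, ERR=-195217/2048
(1,2): OLD=9571867/65536 → NEW=255, ERR=-7139813/65536
(1,3): OLD=25127999/262144 → NEW=0, ERR=25127999/262144
(1,4): OLD=3281648285/16777216 → NEW=255, ERR=-996541795/16777216
(1,5): OLD=41065029179/268435456 → NEW=255, ERR=-27386012101/268435456
(2,0): OLD=4032053/32768 → NEW=0, ERR=4032053/32768
(2,1): OLD=204685207/1048576 → NEW=255, ERR=-62701673/1048576
(2,2): OLD=2429490821/16777216 → NEW=255, ERR=-1848699259/16777216
(2,3): OLD=15676636061/134217728 → NEW=0, ERR=15676636061/134217728
Target (2,3): original=153, with diffused error = 15676636061/134217728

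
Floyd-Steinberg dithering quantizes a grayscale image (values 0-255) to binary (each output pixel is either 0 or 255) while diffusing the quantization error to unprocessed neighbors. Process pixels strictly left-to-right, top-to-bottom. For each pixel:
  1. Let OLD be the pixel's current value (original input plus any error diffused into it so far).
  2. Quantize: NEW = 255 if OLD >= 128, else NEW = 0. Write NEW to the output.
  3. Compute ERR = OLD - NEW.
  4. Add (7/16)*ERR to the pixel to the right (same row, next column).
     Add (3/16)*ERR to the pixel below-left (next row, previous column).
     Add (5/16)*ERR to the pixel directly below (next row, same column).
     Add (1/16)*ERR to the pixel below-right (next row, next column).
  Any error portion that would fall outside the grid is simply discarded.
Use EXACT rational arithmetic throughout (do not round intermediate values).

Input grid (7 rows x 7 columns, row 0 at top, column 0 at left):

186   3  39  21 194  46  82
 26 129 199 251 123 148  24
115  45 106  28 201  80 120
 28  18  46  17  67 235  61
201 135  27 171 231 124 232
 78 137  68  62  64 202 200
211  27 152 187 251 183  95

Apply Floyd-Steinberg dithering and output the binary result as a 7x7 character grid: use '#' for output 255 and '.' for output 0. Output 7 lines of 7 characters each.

(0,0): OLD=186 → NEW=255, ERR=-69
(0,1): OLD=-435/16 → NEW=0, ERR=-435/16
(0,2): OLD=6939/256 → NEW=0, ERR=6939/256
(0,3): OLD=134589/4096 → NEW=0, ERR=134589/4096
(0,4): OLD=13656107/65536 → NEW=255, ERR=-3055573/65536
(0,5): OLD=26845485/1048576 → NEW=0, ERR=26845485/1048576
(0,6): OLD=1563650107/16777216 → NEW=0, ERR=1563650107/16777216
(1,0): OLD=-169/256 → NEW=0, ERR=-169/256
(1,1): OLD=247777/2048 → NEW=0, ERR=247777/2048
(1,2): OLD=17358069/65536 → NEW=255, ERR=646389/65536
(1,3): OLD=67773521/262144 → NEW=255, ERR=926801/262144
(1,4): OLD=1960093395/16777216 → NEW=0, ERR=1960093395/16777216
(1,5): OLD=29752731843/134217728 → NEW=255, ERR=-4472788797/134217728
(1,6): OLD=86212312333/2147483648 → NEW=0, ERR=86212312333/2147483648
(2,0): OLD=4504891/32768 → NEW=255, ERR=-3850949/32768
(2,1): OLD=34812857/1048576 → NEW=0, ERR=34812857/1048576
(2,2): OLD=2211769451/16777216 → NEW=255, ERR=-2066420629/16777216
(2,3): OLD=-303209773/134217728 → NEW=0, ERR=-303209773/134217728
(2,4): OLD=247490818179/1073741824 → NEW=255, ERR=-26313346941/1073741824
(2,5): OLD=2532098000065/34359738368 → NEW=0, ERR=2532098000065/34359738368
(2,6): OLD=89447334721623/549755813888 → NEW=255, ERR=-50740397819817/549755813888
(3,0): OLD=-41951221/16777216 → NEW=0, ERR=-41951221/16777216
(3,1): OLD=-423869777/134217728 → NEW=0, ERR=-423869777/134217728
(3,2): OLD=8353375293/1073741824 → NEW=0, ERR=8353375293/1073741824
(3,3): OLD=31803012795/4294967296 → NEW=0, ERR=31803012795/4294967296
(3,4): OLD=41923145034763/549755813888 → NEW=0, ERR=41923145034763/549755813888
(3,5): OLD=1198709044187089/4398046511104 → NEW=255, ERR=77207183855569/4398046511104
(3,6): OLD=3127436313042127/70368744177664 → NEW=0, ERR=3127436313042127/70368744177664
(4,0): OLD=428694555077/2147483648 → NEW=255, ERR=-118913775163/2147483648
(4,1): OLD=3817009166849/34359738368 → NEW=0, ERR=3817009166849/34359738368
(4,2): OLD=43553772833967/549755813888 → NEW=0, ERR=43553772833967/549755813888
(4,3): OLD=979704304039221/4398046511104 → NEW=255, ERR=-141797556292299/4398046511104
(4,4): OLD=8601855324526799/35184372088832 → NEW=255, ERR=-370159558125361/35184372088832
(4,5): OLD=155354400846751887/1125899906842624 → NEW=255, ERR=-131750075398117233/1125899906842624
(4,6): OLD=3527049870523395481/18014398509481984 → NEW=255, ERR=-1066621749394510439/18014398509481984
(5,0): OLD=44818878970771/549755813888 → NEW=0, ERR=44818878970771/549755813888
(5,1): OLD=962188511122993/4398046511104 → NEW=255, ERR=-159313349208527/4398046511104
(5,2): OLD=2737608288729959/35184372088832 → NEW=0, ERR=2737608288729959/35184372088832
(5,3): OLD=25035607834268451/281474976710656 → NEW=0, ERR=25035607834268451/281474976710656
(5,4): OLD=1363142594061125601/18014398509481984 → NEW=0, ERR=1363142594061125601/18014398509481984
(5,5): OLD=26917570583640278353/144115188075855872 → NEW=255, ERR=-9831802375702969007/144115188075855872
(5,6): OLD=332817105586078583967/2305843009213693952 → NEW=255, ERR=-255172861763413373793/2305843009213693952
(6,0): OLD=16162620132692363/70368744177664 → NEW=255, ERR=-1781409632611957/70368744177664
(6,1): OLD=27346828360423431/1125899906842624 → NEW=0, ERR=27346828360423431/1125899906842624
(6,2): OLD=3627276774774857525/18014398509481984 → NEW=255, ERR=-966394845143048395/18014398509481984
(6,3): OLD=30318397078673888747/144115188075855872 → NEW=255, ERR=-6430975880669358613/144115188075855872
(6,4): OLD=71449786499304154449/288230376151711744 → NEW=255, ERR=-2048959419382340271/288230376151711744
(6,5): OLD=5259186080185631271269/36893488147419103232 → NEW=255, ERR=-4148653397406240052891/36893488147419103232
(6,6): OLD=4106757852980326573171/590295810358705651712 → NEW=0, ERR=4106757852980326573171/590295810358705651712
Row 0: #...#..
Row 1: ..##.#.
Row 2: #.#.#.#
Row 3: .....#.
Row 4: #..####
Row 5: .#...##
Row 6: #.####.

Answer: #...#..
..##.#.
#.#.#.#
.....#.
#..####
.#...##
#.####.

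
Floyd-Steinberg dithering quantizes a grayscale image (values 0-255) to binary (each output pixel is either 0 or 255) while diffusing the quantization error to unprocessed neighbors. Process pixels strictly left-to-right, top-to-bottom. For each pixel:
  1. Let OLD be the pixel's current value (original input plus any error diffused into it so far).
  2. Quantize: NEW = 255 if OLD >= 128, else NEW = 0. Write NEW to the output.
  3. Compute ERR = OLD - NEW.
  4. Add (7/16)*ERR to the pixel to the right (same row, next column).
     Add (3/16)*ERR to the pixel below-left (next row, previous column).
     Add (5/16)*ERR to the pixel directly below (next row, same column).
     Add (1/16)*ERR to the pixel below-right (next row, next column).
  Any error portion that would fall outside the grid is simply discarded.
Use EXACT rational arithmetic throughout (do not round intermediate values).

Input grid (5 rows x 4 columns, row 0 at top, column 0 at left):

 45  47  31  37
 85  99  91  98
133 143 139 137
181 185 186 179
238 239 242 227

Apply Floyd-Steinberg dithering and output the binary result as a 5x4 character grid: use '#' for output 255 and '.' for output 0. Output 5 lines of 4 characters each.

(0,0): OLD=45 → NEW=0, ERR=45
(0,1): OLD=1067/16 → NEW=0, ERR=1067/16
(0,2): OLD=15405/256 → NEW=0, ERR=15405/256
(0,3): OLD=259387/4096 → NEW=0, ERR=259387/4096
(1,0): OLD=28561/256 → NEW=0, ERR=28561/256
(1,1): OLD=374263/2048 → NEW=255, ERR=-147977/2048
(1,2): OLD=6175811/65536 → NEW=0, ERR=6175811/65536
(1,3): OLD=170685765/1048576 → NEW=255, ERR=-96701115/1048576
(2,0): OLD=5056653/32768 → NEW=255, ERR=-3299187/32768
(2,1): OLD=105920479/1048576 → NEW=0, ERR=105920479/1048576
(2,2): OLD=400209211/2097152 → NEW=255, ERR=-134564549/2097152
(2,3): OLD=2885620143/33554432 → NEW=0, ERR=2885620143/33554432
(3,0): OLD=2826567613/16777216 → NEW=255, ERR=-1451622467/16777216
(3,1): OLD=43054107491/268435456 → NEW=255, ERR=-25396933789/268435456
(3,2): OLD=631334595229/4294967296 → NEW=255, ERR=-463882065251/4294967296
(3,3): OLD=10624820574155/68719476736 → NEW=255, ERR=-6898645993525/68719476736
(4,0): OLD=829881617721/4294967296 → NEW=255, ERR=-265335042759/4294967296
(4,1): OLD=5385796695083/34359738368 → NEW=255, ERR=-3375936588757/34359738368
(4,2): OLD=154510583428555/1099511627776 → NEW=255, ERR=-125864881654325/1099511627776
(4,3): OLD=2441726572315901/17592186044416 → NEW=255, ERR=-2044280869010179/17592186044416
Row 0: ....
Row 1: .#.#
Row 2: #.#.
Row 3: ####
Row 4: ####

Answer: ....
.#.#
#.#.
####
####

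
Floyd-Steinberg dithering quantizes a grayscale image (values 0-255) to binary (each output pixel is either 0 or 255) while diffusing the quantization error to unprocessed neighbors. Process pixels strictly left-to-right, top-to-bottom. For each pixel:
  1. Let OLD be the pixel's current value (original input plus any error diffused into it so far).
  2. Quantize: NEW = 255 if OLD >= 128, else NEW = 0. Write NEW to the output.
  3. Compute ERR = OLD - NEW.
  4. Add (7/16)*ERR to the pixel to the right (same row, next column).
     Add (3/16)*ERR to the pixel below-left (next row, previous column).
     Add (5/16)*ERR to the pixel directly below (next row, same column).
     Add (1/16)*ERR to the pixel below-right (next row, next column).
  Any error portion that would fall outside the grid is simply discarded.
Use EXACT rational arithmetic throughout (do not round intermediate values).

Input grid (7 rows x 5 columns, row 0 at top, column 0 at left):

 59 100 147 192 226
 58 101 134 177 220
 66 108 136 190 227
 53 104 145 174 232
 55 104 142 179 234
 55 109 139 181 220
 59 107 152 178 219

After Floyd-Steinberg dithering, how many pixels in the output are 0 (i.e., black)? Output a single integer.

(0,0): OLD=59 → NEW=0, ERR=59
(0,1): OLD=2013/16 → NEW=0, ERR=2013/16
(0,2): OLD=51723/256 → NEW=255, ERR=-13557/256
(0,3): OLD=691533/4096 → NEW=255, ERR=-352947/4096
(0,4): OLD=12340507/65536 → NEW=255, ERR=-4371173/65536
(1,0): OLD=25607/256 → NEW=0, ERR=25607/256
(1,1): OLD=364209/2048 → NEW=255, ERR=-158031/2048
(1,2): OLD=4941317/65536 → NEW=0, ERR=4941317/65536
(1,3): OLD=43841825/262144 → NEW=255, ERR=-23004895/262144
(1,4): OLD=651700547/4194304 → NEW=255, ERR=-417846973/4194304
(2,0): OLD=2712875/32768 → NEW=0, ERR=2712875/32768
(2,1): OLD=147320841/1048576 → NEW=255, ERR=-120066039/1048576
(2,2): OLD=1479573851/16777216 → NEW=0, ERR=1479573851/16777216
(2,3): OLD=50249000673/268435456 → NEW=255, ERR=-18202040607/268435456
(2,4): OLD=690275248103/4294967296 → NEW=255, ERR=-404941412377/4294967296
(3,0): OLD=963054331/16777216 → NEW=0, ERR=963054331/16777216
(3,1): OLD=15440549087/134217728 → NEW=0, ERR=15440549087/134217728
(3,2): OLD=871960825413/4294967296 → NEW=255, ERR=-223255835067/4294967296
(3,3): OLD=1012772690845/8589934592 → NEW=0, ERR=1012772690845/8589934592
(3,4): OLD=34343366618225/137438953472 → NEW=255, ERR=-703566517135/137438953472
(4,0): OLD=202955421141/2147483648 → NEW=0, ERR=202955421141/2147483648
(4,1): OLD=12035463733973/68719476736 → NEW=255, ERR=-5488002833707/68719476736
(4,2): OLD=132066270215707/1099511627776 → NEW=0, ERR=132066270215707/1099511627776
(4,3): OLD=4647600625412821/17592186044416 → NEW=255, ERR=161593184086741/17592186044416
(4,4): OLD=68620172738784851/281474976710656 → NEW=255, ERR=-3155946322432429/281474976710656
(5,0): OLD=76481998409119/1099511627776 → NEW=0, ERR=76481998409119/1099511627776
(5,1): OLD=1256997013639965/8796093022208 → NEW=255, ERR=-986006707023075/8796093022208
(5,2): OLD=34966080308545925/281474976710656 → NEW=0, ERR=34966080308545925/281474976710656
(5,3): OLD=274295668912186059/1125899906842624 → NEW=255, ERR=-12808807332683061/1125899906842624
(5,4): OLD=3820729058090157897/18014398509481984 → NEW=255, ERR=-772942561827748023/18014398509481984
(6,0): OLD=8404771628259887/140737488355328 → NEW=0, ERR=8404771628259887/140737488355328
(6,1): OLD=566268522318961729/4503599627370496 → NEW=0, ERR=566268522318961729/4503599627370496
(6,2): OLD=17055379252693441243/72057594037927936 → NEW=255, ERR=-1319307226978182437/72057594037927936
(6,3): OLD=191562064701767685673/1152921504606846976 → NEW=255, ERR=-102432918972978293207/1152921504606846976
(6,4): OLD=3062348680837996929631/18446744073709551616 → NEW=255, ERR=-1641571057957938732449/18446744073709551616
Output grid:
  Row 0: ..###  (2 black, running=2)
  Row 1: .#.##  (2 black, running=4)
  Row 2: .#.##  (2 black, running=6)
  Row 3: ..#.#  (3 black, running=9)
  Row 4: .#.##  (2 black, running=11)
  Row 5: .#.##  (2 black, running=13)
  Row 6: ..###  (2 black, running=15)

Answer: 15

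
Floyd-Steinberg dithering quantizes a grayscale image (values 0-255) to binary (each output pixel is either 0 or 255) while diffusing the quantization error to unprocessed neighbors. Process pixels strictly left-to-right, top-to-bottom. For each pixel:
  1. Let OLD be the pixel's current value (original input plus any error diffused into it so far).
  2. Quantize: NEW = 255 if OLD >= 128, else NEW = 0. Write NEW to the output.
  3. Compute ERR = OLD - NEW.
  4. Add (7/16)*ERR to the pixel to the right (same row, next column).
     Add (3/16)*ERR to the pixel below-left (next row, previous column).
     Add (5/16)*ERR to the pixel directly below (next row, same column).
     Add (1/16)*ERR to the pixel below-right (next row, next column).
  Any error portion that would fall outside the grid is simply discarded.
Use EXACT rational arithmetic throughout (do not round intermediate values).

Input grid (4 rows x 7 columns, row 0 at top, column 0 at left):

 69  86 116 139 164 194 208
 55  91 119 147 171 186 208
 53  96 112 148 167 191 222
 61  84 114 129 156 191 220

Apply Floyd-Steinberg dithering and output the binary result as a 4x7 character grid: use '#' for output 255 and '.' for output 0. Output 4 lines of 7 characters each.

(0,0): OLD=69 → NEW=0, ERR=69
(0,1): OLD=1859/16 → NEW=0, ERR=1859/16
(0,2): OLD=42709/256 → NEW=255, ERR=-22571/256
(0,3): OLD=411347/4096 → NEW=0, ERR=411347/4096
(0,4): OLD=13627333/65536 → NEW=255, ERR=-3084347/65536
(0,5): OLD=181833315/1048576 → NEW=255, ERR=-85553565/1048576
(0,6): OLD=2890785973/16777216 → NEW=255, ERR=-1387404107/16777216
(1,0): OLD=25177/256 → NEW=0, ERR=25177/256
(1,1): OLD=323823/2048 → NEW=255, ERR=-198417/2048
(1,2): OLD=4925211/65536 → NEW=0, ERR=4925211/65536
(1,3): OLD=51623423/262144 → NEW=255, ERR=-15223297/262144
(1,4): OLD=2044547997/16777216 → NEW=0, ERR=2044547997/16777216
(1,5): OLD=26222370221/134217728 → NEW=255, ERR=-8003150419/134217728
(1,6): OLD=324207525251/2147483648 → NEW=255, ERR=-223400804989/2147483648
(2,0): OLD=2148533/32768 → NEW=0, ERR=2148533/32768
(2,1): OLD=120216983/1048576 → NEW=0, ERR=120216983/1048576
(2,2): OLD=2830314885/16777216 → NEW=255, ERR=-1447875195/16777216
(2,3): OLD=16058182045/134217728 → NEW=0, ERR=16058182045/134217728
(2,4): OLD=260507592045/1073741824 → NEW=255, ERR=-13296573075/1073741824
(2,5): OLD=5327805700367/34359738368 → NEW=255, ERR=-3433927583473/34359738368
(2,6): OLD=78087426692441/549755813888 → NEW=255, ERR=-62100305848999/549755813888
(3,0): OLD=1727826405/16777216 → NEW=0, ERR=1727826405/16777216
(3,1): OLD=20508572545/134217728 → NEW=255, ERR=-13716948095/134217728
(3,2): OLD=77220905683/1073741824 → NEW=0, ERR=77220905683/1073741824
(3,3): OLD=816630753653/4294967296 → NEW=255, ERR=-278585906827/4294967296
(3,4): OLD=61842756345317/549755813888 → NEW=0, ERR=61842756345317/549755813888
(3,5): OLD=822565046009855/4398046511104 → NEW=255, ERR=-298936814321665/4398046511104
(3,6): OLD=10465011054189921/70368744177664 → NEW=255, ERR=-7479018711114399/70368744177664
Row 0: ..#.###
Row 1: .#.#.##
Row 2: ..#.###
Row 3: .#.#.##

Answer: ..#.###
.#.#.##
..#.###
.#.#.##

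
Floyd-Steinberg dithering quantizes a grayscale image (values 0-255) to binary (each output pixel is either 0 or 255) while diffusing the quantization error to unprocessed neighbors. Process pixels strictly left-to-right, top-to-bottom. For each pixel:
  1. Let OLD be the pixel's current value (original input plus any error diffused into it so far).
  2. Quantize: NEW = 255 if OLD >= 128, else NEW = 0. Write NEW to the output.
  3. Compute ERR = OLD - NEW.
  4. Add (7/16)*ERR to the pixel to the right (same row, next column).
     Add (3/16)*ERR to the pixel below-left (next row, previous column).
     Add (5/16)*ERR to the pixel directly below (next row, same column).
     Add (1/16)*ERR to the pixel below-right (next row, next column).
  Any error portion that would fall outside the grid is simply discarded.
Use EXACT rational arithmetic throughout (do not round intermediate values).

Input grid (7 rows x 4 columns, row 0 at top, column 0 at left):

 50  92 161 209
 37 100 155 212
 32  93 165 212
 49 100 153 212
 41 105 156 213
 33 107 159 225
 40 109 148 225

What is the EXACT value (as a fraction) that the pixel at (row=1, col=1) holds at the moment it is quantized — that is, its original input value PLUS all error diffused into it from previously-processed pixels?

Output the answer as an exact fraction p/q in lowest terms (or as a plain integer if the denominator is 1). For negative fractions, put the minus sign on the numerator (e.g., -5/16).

(0,0): OLD=50 → NEW=0, ERR=50
(0,1): OLD=911/8 → NEW=0, ERR=911/8
(0,2): OLD=26985/128 → NEW=255, ERR=-5655/128
(0,3): OLD=388447/2048 → NEW=255, ERR=-133793/2048
(1,0): OLD=9469/128 → NEW=0, ERR=9469/128
(1,1): OLD=166699/1024 → NEW=255, ERR=-94421/1024
Target (1,1): original=100, with diffused error = 166699/1024

Answer: 166699/1024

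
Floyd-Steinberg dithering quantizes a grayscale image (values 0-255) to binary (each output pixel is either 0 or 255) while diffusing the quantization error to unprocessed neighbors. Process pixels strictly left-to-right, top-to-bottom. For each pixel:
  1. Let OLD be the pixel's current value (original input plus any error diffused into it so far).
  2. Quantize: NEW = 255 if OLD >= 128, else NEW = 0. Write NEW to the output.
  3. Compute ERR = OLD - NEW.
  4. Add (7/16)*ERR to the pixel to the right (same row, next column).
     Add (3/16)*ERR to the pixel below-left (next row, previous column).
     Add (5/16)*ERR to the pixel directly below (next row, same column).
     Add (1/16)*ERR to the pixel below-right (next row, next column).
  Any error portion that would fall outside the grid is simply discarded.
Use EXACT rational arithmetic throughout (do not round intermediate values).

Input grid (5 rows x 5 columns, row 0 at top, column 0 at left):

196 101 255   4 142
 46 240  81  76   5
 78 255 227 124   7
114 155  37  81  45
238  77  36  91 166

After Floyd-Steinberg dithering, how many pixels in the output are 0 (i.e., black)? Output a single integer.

(0,0): OLD=196 → NEW=255, ERR=-59
(0,1): OLD=1203/16 → NEW=0, ERR=1203/16
(0,2): OLD=73701/256 → NEW=255, ERR=8421/256
(0,3): OLD=75331/4096 → NEW=0, ERR=75331/4096
(0,4): OLD=9833429/65536 → NEW=255, ERR=-6878251/65536
(1,0): OLD=10665/256 → NEW=0, ERR=10665/256
(1,1): OLD=582047/2048 → NEW=255, ERR=59807/2048
(1,2): OLD=7353355/65536 → NEW=0, ERR=7353355/65536
(1,3): OLD=29678191/262144 → NEW=0, ERR=29678191/262144
(1,4): OLD=95975021/4194304 → NEW=0, ERR=95975021/4194304
(2,0): OLD=3161925/32768 → NEW=0, ERR=3161925/32768
(2,1): OLD=346013255/1048576 → NEW=255, ERR=78626375/1048576
(2,2): OLD=5333840533/16777216 → NEW=255, ERR=1055650453/16777216
(2,3): OLD=53206729967/268435456 → NEW=255, ERR=-15244311313/268435456
(2,4): OLD=-15542933815/4294967296 → NEW=0, ERR=-15542933815/4294967296
(3,0): OLD=2654389749/16777216 → NEW=255, ERR=-1623800331/16777216
(3,1): OLD=20658430161/134217728 → NEW=255, ERR=-13567090479/134217728
(3,2): OLD=27821977547/4294967296 → NEW=0, ERR=27821977547/4294967296
(3,3): OLD=595638033491/8589934592 → NEW=0, ERR=595638033491/8589934592
(3,4): OLD=9710971840511/137438953472 → NEW=0, ERR=9710971840511/137438953472
(4,0): OLD=405447823547/2147483648 → NEW=255, ERR=-142160506693/2147483648
(4,1): OLD=798191186235/68719476736 → NEW=0, ERR=798191186235/68719476736
(4,2): OLD=54744477585877/1099511627776 → NEW=0, ERR=54744477585877/1099511627776
(4,3): OLD=2605494365001531/17592186044416 → NEW=255, ERR=-1880513076324549/17592186044416
(4,4): OLD=40996143270213661/281474976710656 → NEW=255, ERR=-30779975791003619/281474976710656
Output grid:
  Row 0: #.#.#  (2 black, running=2)
  Row 1: .#...  (4 black, running=6)
  Row 2: .###.  (2 black, running=8)
  Row 3: ##...  (3 black, running=11)
  Row 4: #..##  (2 black, running=13)

Answer: 13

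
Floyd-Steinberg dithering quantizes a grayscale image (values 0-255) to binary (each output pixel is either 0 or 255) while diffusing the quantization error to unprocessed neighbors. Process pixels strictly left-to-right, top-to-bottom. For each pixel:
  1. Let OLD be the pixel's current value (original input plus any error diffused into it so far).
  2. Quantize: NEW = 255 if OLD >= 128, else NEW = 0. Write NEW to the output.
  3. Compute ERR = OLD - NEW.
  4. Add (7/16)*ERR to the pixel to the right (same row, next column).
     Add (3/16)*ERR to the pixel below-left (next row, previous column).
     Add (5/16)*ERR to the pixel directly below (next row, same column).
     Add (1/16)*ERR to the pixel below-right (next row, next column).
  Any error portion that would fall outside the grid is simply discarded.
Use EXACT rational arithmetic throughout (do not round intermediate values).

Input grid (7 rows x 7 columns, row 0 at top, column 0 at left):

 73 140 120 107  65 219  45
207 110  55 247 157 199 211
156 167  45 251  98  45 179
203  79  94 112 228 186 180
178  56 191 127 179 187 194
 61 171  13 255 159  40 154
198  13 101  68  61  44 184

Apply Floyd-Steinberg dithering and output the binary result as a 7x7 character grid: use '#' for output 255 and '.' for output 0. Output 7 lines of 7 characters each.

(0,0): OLD=73 → NEW=0, ERR=73
(0,1): OLD=2751/16 → NEW=255, ERR=-1329/16
(0,2): OLD=21417/256 → NEW=0, ERR=21417/256
(0,3): OLD=588191/4096 → NEW=255, ERR=-456289/4096
(0,4): OLD=1065817/65536 → NEW=0, ERR=1065817/65536
(0,5): OLD=237098863/1048576 → NEW=255, ERR=-30288017/1048576
(0,6): OLD=542958601/16777216 → NEW=0, ERR=542958601/16777216
(1,0): OLD=54845/256 → NEW=255, ERR=-10435/256
(1,1): OLD=177067/2048 → NEW=0, ERR=177067/2048
(1,2): OLD=6087687/65536 → NEW=0, ERR=6087687/65536
(1,3): OLD=68447291/262144 → NEW=255, ERR=1600571/262144
(1,4): OLD=2556430225/16777216 → NEW=255, ERR=-1721759855/16777216
(1,5): OLD=20422510177/134217728 → NEW=255, ERR=-13803010463/134217728
(1,6): OLD=374339454351/2147483648 → NEW=255, ERR=-173268875889/2147483648
(2,0): OLD=5225609/32768 → NEW=255, ERR=-3130231/32768
(2,1): OLD=175211379/1048576 → NEW=255, ERR=-92175501/1048576
(2,2): OLD=706626329/16777216 → NEW=0, ERR=706626329/16777216
(2,3): OLD=34614517393/134217728 → NEW=255, ERR=388996753/134217728
(2,4): OLD=51858220769/1073741824 → NEW=0, ERR=51858220769/1073741824
(2,5): OLD=427770591179/34359738368 → NEW=0, ERR=427770591179/34359738368
(2,6): OLD=84005604074557/549755813888 → NEW=255, ERR=-56182128466883/549755813888
(3,0): OLD=2628411385/16777216 → NEW=255, ERR=-1649778695/16777216
(3,1): OLD=1400555397/134217728 → NEW=0, ERR=1400555397/134217728
(3,2): OLD=114650464991/1073741824 → NEW=0, ERR=114650464991/1073741824
(3,3): OLD=735764305257/4294967296 → NEW=255, ERR=-359452355223/4294967296
(3,4): OLD=114895203939321/549755813888 → NEW=255, ERR=-25292528602119/549755813888
(3,5): OLD=675626136421627/4398046511104 → NEW=255, ERR=-445875723909893/4398046511104
(3,6): OLD=7352713381605861/70368744177664 → NEW=0, ERR=7352713381605861/70368744177664
(4,0): OLD=320462607735/2147483648 → NEW=255, ERR=-227145722505/2147483648
(4,1): OLD=922900839819/34359738368 → NEW=0, ERR=922900839819/34359738368
(4,2): OLD=121539426386181/549755813888 → NEW=255, ERR=-18648306155259/549755813888
(4,3): OLD=369669807829959/4398046511104 → NEW=0, ERR=369669807829959/4398046511104
(4,4): OLD=6233143167524389/35184372088832 → NEW=255, ERR=-2738871715127771/35184372088832
(4,5): OLD=155349717138736805/1125899906842624 → NEW=255, ERR=-131754759106132315/1125899906842624
(4,6): OLD=3046582882304114963/18014398509481984 → NEW=255, ERR=-1547088737613790957/18014398509481984
(5,0): OLD=18132149366225/549755813888 → NEW=0, ERR=18132149366225/549755813888
(5,1): OLD=795397398059803/4398046511104 → NEW=255, ERR=-326104462271717/4398046511104
(5,2): OLD=-443364538408019/35184372088832 → NEW=0, ERR=-443364538408019/35184372088832
(5,3): OLD=72912685963728449/281474976710656 → NEW=255, ERR=1136566902511169/281474976710656
(5,4): OLD=2157264955343577387/18014398509481984 → NEW=0, ERR=2157264955343577387/18014398509481984
(5,5): OLD=5023060236998067323/144115188075855872 → NEW=0, ERR=5023060236998067323/144115188075855872
(5,6): OLD=311513086407758765269/2305843009213693952 → NEW=255, ERR=-276476880941733192491/2305843009213693952
(6,0): OLD=13679983935011321/70368744177664 → NEW=255, ERR=-4264045830292999/70368744177664
(6,1): OLD=-41639251116405555/1125899906842624 → NEW=0, ERR=-41639251116405555/1125899906842624
(6,2): OLD=1387197225986132935/18014398509481984 → NEW=0, ERR=1387197225986132935/18014398509481984
(6,3): OLD=17959269895694364825/144115188075855872 → NEW=0, ERR=17959269895694364825/144115188075855872
(6,4): OLD=46039126751339862603/288230376151711744 → NEW=255, ERR=-27459619167346632117/288230376151711744
(6,5): OLD=-65881104466347142441/36893488147419103232 → NEW=0, ERR=-65881104466347142441/36893488147419103232
(6,6): OLD=87321014320070259753329/590295810358705651712 → NEW=255, ERR=-63204417321399681433231/590295810358705651712
Row 0: .#.#.#.
Row 1: #..####
Row 2: ##.#..#
Row 3: #..###.
Row 4: #.#.###
Row 5: .#.#..#
Row 6: #...#.#

Answer: .#.#.#.
#..####
##.#..#
#..###.
#.#.###
.#.#..#
#...#.#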